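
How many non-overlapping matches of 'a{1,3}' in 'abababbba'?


Pattern 'a{1,3}' matches between 1 and 3 consecutive a's (greedy).
String: 'abababbba'
Finding runs of a's and applying greedy matching:
  Run at pos 0: 'a' (length 1)
  Run at pos 2: 'a' (length 1)
  Run at pos 4: 'a' (length 1)
  Run at pos 8: 'a' (length 1)
Matches: ['a', 'a', 'a', 'a']
Count: 4

4


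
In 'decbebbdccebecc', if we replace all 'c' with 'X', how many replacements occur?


re.sub('c', 'X', text) replaces every occurrence of 'c' with 'X'.
Text: 'decbebbdccebecc'
Scanning for 'c':
  pos 2: 'c' -> replacement #1
  pos 8: 'c' -> replacement #2
  pos 9: 'c' -> replacement #3
  pos 13: 'c' -> replacement #4
  pos 14: 'c' -> replacement #5
Total replacements: 5

5


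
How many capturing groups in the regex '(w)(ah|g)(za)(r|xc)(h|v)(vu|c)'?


To count capturing groups, count each '(' that starts a group.
Pattern: '(w)(ah|g)(za)(r|xc)(h|v)(vu|c)'
Walking through the pattern:
  Position 0: '(' -> group #1
  Position 3: '(' -> group #2
  Position 9: '(' -> group #3
  Position 13: '(' -> group #4
  Position 19: '(' -> group #5
  Position 24: '(' -> group #6
Total capturing groups: 6

6


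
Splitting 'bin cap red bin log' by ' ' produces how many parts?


Splitting by ' ' breaks the string at each occurrence of the separator.
Text: 'bin cap red bin log'
Parts after split:
  Part 1: 'bin'
  Part 2: 'cap'
  Part 3: 'red'
  Part 4: 'bin'
  Part 5: 'log'
Total parts: 5

5


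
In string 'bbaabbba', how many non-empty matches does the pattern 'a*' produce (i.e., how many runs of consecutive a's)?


Pattern 'a*' matches zero or more a's. We want non-empty runs of consecutive a's.
String: 'bbaabbba'
Walking through the string to find runs of a's:
  Run 1: positions 2-3 -> 'aa'
  Run 2: positions 7-7 -> 'a'
Non-empty runs found: ['aa', 'a']
Count: 2

2


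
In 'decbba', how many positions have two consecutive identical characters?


Looking for consecutive identical characters in 'decbba':
  pos 0-1: 'd' vs 'e' -> different
  pos 1-2: 'e' vs 'c' -> different
  pos 2-3: 'c' vs 'b' -> different
  pos 3-4: 'b' vs 'b' -> MATCH ('bb')
  pos 4-5: 'b' vs 'a' -> different
Consecutive identical pairs: ['bb']
Count: 1

1


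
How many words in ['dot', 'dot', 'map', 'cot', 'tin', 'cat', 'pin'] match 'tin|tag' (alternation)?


Alternation 'tin|tag' matches either 'tin' or 'tag'.
Checking each word:
  'dot' -> no
  'dot' -> no
  'map' -> no
  'cot' -> no
  'tin' -> MATCH
  'cat' -> no
  'pin' -> no
Matches: ['tin']
Count: 1

1


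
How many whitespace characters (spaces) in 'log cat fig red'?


\s matches whitespace characters (spaces, tabs, etc.).
Text: 'log cat fig red'
This text has 4 words separated by spaces.
Number of spaces = number of words - 1 = 4 - 1 = 3

3


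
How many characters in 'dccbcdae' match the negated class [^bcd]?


Negated class [^bcd] matches any char NOT in {b, c, d}
Scanning 'dccbcdae':
  pos 0: 'd' -> no (excluded)
  pos 1: 'c' -> no (excluded)
  pos 2: 'c' -> no (excluded)
  pos 3: 'b' -> no (excluded)
  pos 4: 'c' -> no (excluded)
  pos 5: 'd' -> no (excluded)
  pos 6: 'a' -> MATCH
  pos 7: 'e' -> MATCH
Total matches: 2

2


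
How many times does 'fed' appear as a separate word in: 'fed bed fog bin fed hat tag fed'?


Scanning each word for exact match 'fed':
  Word 1: 'fed' -> MATCH
  Word 2: 'bed' -> no
  Word 3: 'fog' -> no
  Word 4: 'bin' -> no
  Word 5: 'fed' -> MATCH
  Word 6: 'hat' -> no
  Word 7: 'tag' -> no
  Word 8: 'fed' -> MATCH
Total matches: 3

3


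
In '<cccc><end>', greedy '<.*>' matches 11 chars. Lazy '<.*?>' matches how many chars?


Greedy '<.*>' tries to match as MUCH as possible.
Lazy '<.*?>' tries to match as LITTLE as possible.

String: '<cccc><end>'
Greedy '<.*>' starts at first '<' and extends to the LAST '>': '<cccc><end>' (11 chars)
Lazy '<.*?>' starts at first '<' and stops at the FIRST '>': '<cccc>' (6 chars)

6


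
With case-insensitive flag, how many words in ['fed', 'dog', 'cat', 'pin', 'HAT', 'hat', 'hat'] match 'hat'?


Case-insensitive matching: compare each word's lowercase form to 'hat'.
  'fed' -> lower='fed' -> no
  'dog' -> lower='dog' -> no
  'cat' -> lower='cat' -> no
  'pin' -> lower='pin' -> no
  'HAT' -> lower='hat' -> MATCH
  'hat' -> lower='hat' -> MATCH
  'hat' -> lower='hat' -> MATCH
Matches: ['HAT', 'hat', 'hat']
Count: 3

3


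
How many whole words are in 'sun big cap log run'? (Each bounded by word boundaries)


Word boundaries (\b) mark the start/end of each word.
Text: 'sun big cap log run'
Splitting by whitespace:
  Word 1: 'sun'
  Word 2: 'big'
  Word 3: 'cap'
  Word 4: 'log'
  Word 5: 'run'
Total whole words: 5

5


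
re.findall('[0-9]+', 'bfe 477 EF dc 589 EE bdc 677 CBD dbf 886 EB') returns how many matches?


Pattern '[0-9]+' finds one or more digits.
Text: 'bfe 477 EF dc 589 EE bdc 677 CBD dbf 886 EB'
Scanning for matches:
  Match 1: '477'
  Match 2: '589'
  Match 3: '677'
  Match 4: '886'
Total matches: 4

4


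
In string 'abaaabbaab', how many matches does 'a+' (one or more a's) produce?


Pattern 'a+' matches one or more consecutive a's.
String: 'abaaabbaab'
Scanning for runs of a:
  Match 1: 'a' (length 1)
  Match 2: 'aaa' (length 3)
  Match 3: 'aa' (length 2)
Total matches: 3

3


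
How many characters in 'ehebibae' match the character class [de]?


Character class [de] matches any of: {d, e}
Scanning string 'ehebibae' character by character:
  pos 0: 'e' -> MATCH
  pos 1: 'h' -> no
  pos 2: 'e' -> MATCH
  pos 3: 'b' -> no
  pos 4: 'i' -> no
  pos 5: 'b' -> no
  pos 6: 'a' -> no
  pos 7: 'e' -> MATCH
Total matches: 3

3


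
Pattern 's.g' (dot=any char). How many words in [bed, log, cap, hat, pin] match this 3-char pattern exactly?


Pattern 's.g' means: starts with 's', any single char, ends with 'g'.
Checking each word (must be exactly 3 chars):
  'bed' (len=3): no
  'log' (len=3): no
  'cap' (len=3): no
  'hat' (len=3): no
  'pin' (len=3): no
Matching words: []
Total: 0

0


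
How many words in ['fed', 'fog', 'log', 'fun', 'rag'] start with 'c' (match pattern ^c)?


Pattern ^c anchors to start of word. Check which words begin with 'c':
  'fed' -> no
  'fog' -> no
  'log' -> no
  'fun' -> no
  'rag' -> no
Matching words: []
Count: 0

0


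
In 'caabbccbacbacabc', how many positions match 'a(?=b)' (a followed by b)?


Lookahead 'a(?=b)' matches 'a' only when followed by 'b'.
String: 'caabbccbacbacabc'
Checking each position where char is 'a':
  pos 1: 'a' -> no (next='a')
  pos 2: 'a' -> MATCH (next='b')
  pos 8: 'a' -> no (next='c')
  pos 11: 'a' -> no (next='c')
  pos 13: 'a' -> MATCH (next='b')
Matching positions: [2, 13]
Count: 2

2


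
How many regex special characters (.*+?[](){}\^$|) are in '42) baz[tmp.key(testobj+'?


Regex special characters are: . * + ? [ ] ( ) { } \ ^ $ |
Scanning '42) baz[tmp.key(testobj+':
  pos 2: ')' -> SPECIAL
  pos 7: '[' -> SPECIAL
  pos 11: '.' -> SPECIAL
  pos 15: '(' -> SPECIAL
  pos 23: '+' -> SPECIAL
Special chars found: [')', '[', '.', '(', '+']
Total: 5

5


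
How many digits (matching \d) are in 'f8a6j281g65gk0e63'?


\d matches any digit 0-9.
Scanning 'f8a6j281g65gk0e63':
  pos 1: '8' -> DIGIT
  pos 3: '6' -> DIGIT
  pos 5: '2' -> DIGIT
  pos 6: '8' -> DIGIT
  pos 7: '1' -> DIGIT
  pos 9: '6' -> DIGIT
  pos 10: '5' -> DIGIT
  pos 13: '0' -> DIGIT
  pos 15: '6' -> DIGIT
  pos 16: '3' -> DIGIT
Digits found: ['8', '6', '2', '8', '1', '6', '5', '0', '6', '3']
Total: 10

10


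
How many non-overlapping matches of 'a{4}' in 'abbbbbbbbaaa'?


Pattern 'a{4}' matches exactly 4 consecutive a's (greedy, non-overlapping).
String: 'abbbbbbbbaaa'
Scanning for runs of a's:
  Run at pos 0: 'a' (length 1) -> 0 match(es)
  Run at pos 9: 'aaa' (length 3) -> 0 match(es)
Matches found: []
Total: 0

0


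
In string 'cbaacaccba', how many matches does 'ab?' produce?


Pattern 'ab?' matches 'a' optionally followed by 'b'.
String: 'cbaacaccba'
Scanning left to right for 'a' then checking next char:
  Match 1: 'a' (a not followed by b)
  Match 2: 'a' (a not followed by b)
  Match 3: 'a' (a not followed by b)
  Match 4: 'a' (a not followed by b)
Total matches: 4

4


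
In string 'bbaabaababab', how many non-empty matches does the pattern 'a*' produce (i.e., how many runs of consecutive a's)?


Pattern 'a*' matches zero or more a's. We want non-empty runs of consecutive a's.
String: 'bbaabaababab'
Walking through the string to find runs of a's:
  Run 1: positions 2-3 -> 'aa'
  Run 2: positions 5-6 -> 'aa'
  Run 3: positions 8-8 -> 'a'
  Run 4: positions 10-10 -> 'a'
Non-empty runs found: ['aa', 'aa', 'a', 'a']
Count: 4

4


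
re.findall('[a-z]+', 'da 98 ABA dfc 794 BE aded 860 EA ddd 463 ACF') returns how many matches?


Pattern '[a-z]+' finds one or more lowercase letters.
Text: 'da 98 ABA dfc 794 BE aded 860 EA ddd 463 ACF'
Scanning for matches:
  Match 1: 'da'
  Match 2: 'dfc'
  Match 3: 'aded'
  Match 4: 'ddd'
Total matches: 4

4


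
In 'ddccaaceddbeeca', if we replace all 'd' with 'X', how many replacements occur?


re.sub('d', 'X', text) replaces every occurrence of 'd' with 'X'.
Text: 'ddccaaceddbeeca'
Scanning for 'd':
  pos 0: 'd' -> replacement #1
  pos 1: 'd' -> replacement #2
  pos 8: 'd' -> replacement #3
  pos 9: 'd' -> replacement #4
Total replacements: 4

4


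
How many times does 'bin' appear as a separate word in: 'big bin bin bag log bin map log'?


Scanning each word for exact match 'bin':
  Word 1: 'big' -> no
  Word 2: 'bin' -> MATCH
  Word 3: 'bin' -> MATCH
  Word 4: 'bag' -> no
  Word 5: 'log' -> no
  Word 6: 'bin' -> MATCH
  Word 7: 'map' -> no
  Word 8: 'log' -> no
Total matches: 3

3


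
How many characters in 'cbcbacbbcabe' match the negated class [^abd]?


Negated class [^abd] matches any char NOT in {a, b, d}
Scanning 'cbcbacbbcabe':
  pos 0: 'c' -> MATCH
  pos 1: 'b' -> no (excluded)
  pos 2: 'c' -> MATCH
  pos 3: 'b' -> no (excluded)
  pos 4: 'a' -> no (excluded)
  pos 5: 'c' -> MATCH
  pos 6: 'b' -> no (excluded)
  pos 7: 'b' -> no (excluded)
  pos 8: 'c' -> MATCH
  pos 9: 'a' -> no (excluded)
  pos 10: 'b' -> no (excluded)
  pos 11: 'e' -> MATCH
Total matches: 5

5


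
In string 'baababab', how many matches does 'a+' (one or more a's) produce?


Pattern 'a+' matches one or more consecutive a's.
String: 'baababab'
Scanning for runs of a:
  Match 1: 'aa' (length 2)
  Match 2: 'a' (length 1)
  Match 3: 'a' (length 1)
Total matches: 3

3


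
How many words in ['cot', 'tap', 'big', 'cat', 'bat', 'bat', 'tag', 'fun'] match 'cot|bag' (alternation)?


Alternation 'cot|bag' matches either 'cot' or 'bag'.
Checking each word:
  'cot' -> MATCH
  'tap' -> no
  'big' -> no
  'cat' -> no
  'bat' -> no
  'bat' -> no
  'tag' -> no
  'fun' -> no
Matches: ['cot']
Count: 1

1


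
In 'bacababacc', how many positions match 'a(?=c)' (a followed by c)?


Lookahead 'a(?=c)' matches 'a' only when followed by 'c'.
String: 'bacababacc'
Checking each position where char is 'a':
  pos 1: 'a' -> MATCH (next='c')
  pos 3: 'a' -> no (next='b')
  pos 5: 'a' -> no (next='b')
  pos 7: 'a' -> MATCH (next='c')
Matching positions: [1, 7]
Count: 2

2


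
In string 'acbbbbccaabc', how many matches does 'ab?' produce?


Pattern 'ab?' matches 'a' optionally followed by 'b'.
String: 'acbbbbccaabc'
Scanning left to right for 'a' then checking next char:
  Match 1: 'a' (a not followed by b)
  Match 2: 'a' (a not followed by b)
  Match 3: 'ab' (a followed by b)
Total matches: 3

3


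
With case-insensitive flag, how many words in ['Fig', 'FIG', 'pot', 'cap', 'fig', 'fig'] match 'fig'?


Case-insensitive matching: compare each word's lowercase form to 'fig'.
  'Fig' -> lower='fig' -> MATCH
  'FIG' -> lower='fig' -> MATCH
  'pot' -> lower='pot' -> no
  'cap' -> lower='cap' -> no
  'fig' -> lower='fig' -> MATCH
  'fig' -> lower='fig' -> MATCH
Matches: ['Fig', 'FIG', 'fig', 'fig']
Count: 4

4


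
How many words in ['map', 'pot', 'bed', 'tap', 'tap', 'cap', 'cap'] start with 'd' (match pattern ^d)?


Pattern ^d anchors to start of word. Check which words begin with 'd':
  'map' -> no
  'pot' -> no
  'bed' -> no
  'tap' -> no
  'tap' -> no
  'cap' -> no
  'cap' -> no
Matching words: []
Count: 0

0


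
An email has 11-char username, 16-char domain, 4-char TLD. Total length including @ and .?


An email address has format: username@domain.tld
Username length: 11
'@' character: 1
Domain length: 16
'.' character: 1
TLD length: 4
Total = 11 + 1 + 16 + 1 + 4 = 33

33


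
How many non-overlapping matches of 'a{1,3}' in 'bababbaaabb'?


Pattern 'a{1,3}' matches between 1 and 3 consecutive a's (greedy).
String: 'bababbaaabb'
Finding runs of a's and applying greedy matching:
  Run at pos 1: 'a' (length 1)
  Run at pos 3: 'a' (length 1)
  Run at pos 6: 'aaa' (length 3)
Matches: ['a', 'a', 'aaa']
Count: 3

3


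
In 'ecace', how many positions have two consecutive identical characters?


Looking for consecutive identical characters in 'ecace':
  pos 0-1: 'e' vs 'c' -> different
  pos 1-2: 'c' vs 'a' -> different
  pos 2-3: 'a' vs 'c' -> different
  pos 3-4: 'c' vs 'e' -> different
Consecutive identical pairs: []
Count: 0

0


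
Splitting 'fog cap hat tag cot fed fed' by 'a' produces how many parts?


Splitting by 'a' breaks the string at each occurrence of the separator.
Text: 'fog cap hat tag cot fed fed'
Parts after split:
  Part 1: 'fog c'
  Part 2: 'p h'
  Part 3: 't t'
  Part 4: 'g cot fed fed'
Total parts: 4

4


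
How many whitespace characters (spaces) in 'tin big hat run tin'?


\s matches whitespace characters (spaces, tabs, etc.).
Text: 'tin big hat run tin'
This text has 5 words separated by spaces.
Number of spaces = number of words - 1 = 5 - 1 = 4

4


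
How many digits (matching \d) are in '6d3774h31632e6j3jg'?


\d matches any digit 0-9.
Scanning '6d3774h31632e6j3jg':
  pos 0: '6' -> DIGIT
  pos 2: '3' -> DIGIT
  pos 3: '7' -> DIGIT
  pos 4: '7' -> DIGIT
  pos 5: '4' -> DIGIT
  pos 7: '3' -> DIGIT
  pos 8: '1' -> DIGIT
  pos 9: '6' -> DIGIT
  pos 10: '3' -> DIGIT
  pos 11: '2' -> DIGIT
  pos 13: '6' -> DIGIT
  pos 15: '3' -> DIGIT
Digits found: ['6', '3', '7', '7', '4', '3', '1', '6', '3', '2', '6', '3']
Total: 12

12


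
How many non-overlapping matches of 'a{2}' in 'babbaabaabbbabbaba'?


Pattern 'a{2}' matches exactly 2 consecutive a's (greedy, non-overlapping).
String: 'babbaabaabbbabbaba'
Scanning for runs of a's:
  Run at pos 1: 'a' (length 1) -> 0 match(es)
  Run at pos 4: 'aa' (length 2) -> 1 match(es)
  Run at pos 7: 'aa' (length 2) -> 1 match(es)
  Run at pos 12: 'a' (length 1) -> 0 match(es)
  Run at pos 15: 'a' (length 1) -> 0 match(es)
  Run at pos 17: 'a' (length 1) -> 0 match(es)
Matches found: ['aa', 'aa']
Total: 2

2


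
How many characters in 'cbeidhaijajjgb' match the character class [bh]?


Character class [bh] matches any of: {b, h}
Scanning string 'cbeidhaijajjgb' character by character:
  pos 0: 'c' -> no
  pos 1: 'b' -> MATCH
  pos 2: 'e' -> no
  pos 3: 'i' -> no
  pos 4: 'd' -> no
  pos 5: 'h' -> MATCH
  pos 6: 'a' -> no
  pos 7: 'i' -> no
  pos 8: 'j' -> no
  pos 9: 'a' -> no
  pos 10: 'j' -> no
  pos 11: 'j' -> no
  pos 12: 'g' -> no
  pos 13: 'b' -> MATCH
Total matches: 3

3


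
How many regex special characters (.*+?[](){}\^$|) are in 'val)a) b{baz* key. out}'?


Regex special characters are: . * + ? [ ] ( ) { } \ ^ $ |
Scanning 'val)a) b{baz* key. out}':
  pos 3: ')' -> SPECIAL
  pos 5: ')' -> SPECIAL
  pos 8: '{' -> SPECIAL
  pos 12: '*' -> SPECIAL
  pos 17: '.' -> SPECIAL
  pos 22: '}' -> SPECIAL
Special chars found: [')', ')', '{', '*', '.', '}']
Total: 6

6


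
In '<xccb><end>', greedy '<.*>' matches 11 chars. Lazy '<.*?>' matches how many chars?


Greedy '<.*>' tries to match as MUCH as possible.
Lazy '<.*?>' tries to match as LITTLE as possible.

String: '<xccb><end>'
Greedy '<.*>' starts at first '<' and extends to the LAST '>': '<xccb><end>' (11 chars)
Lazy '<.*?>' starts at first '<' and stops at the FIRST '>': '<xccb>' (6 chars)

6


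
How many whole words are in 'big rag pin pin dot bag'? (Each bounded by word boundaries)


Word boundaries (\b) mark the start/end of each word.
Text: 'big rag pin pin dot bag'
Splitting by whitespace:
  Word 1: 'big'
  Word 2: 'rag'
  Word 3: 'pin'
  Word 4: 'pin'
  Word 5: 'dot'
  Word 6: 'bag'
Total whole words: 6

6


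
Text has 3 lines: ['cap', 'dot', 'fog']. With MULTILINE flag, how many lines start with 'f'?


With MULTILINE flag, ^ matches the start of each line.
Lines: ['cap', 'dot', 'fog']
Checking which lines start with 'f':
  Line 1: 'cap' -> no
  Line 2: 'dot' -> no
  Line 3: 'fog' -> MATCH
Matching lines: ['fog']
Count: 1

1


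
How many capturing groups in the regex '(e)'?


To count capturing groups, count each '(' that starts a group.
Pattern: '(e)'
Walking through the pattern:
  Position 0: '(' -> group #1
Total capturing groups: 1

1


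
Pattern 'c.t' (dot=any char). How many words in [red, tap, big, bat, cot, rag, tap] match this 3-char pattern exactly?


Pattern 'c.t' means: starts with 'c', any single char, ends with 't'.
Checking each word (must be exactly 3 chars):
  'red' (len=3): no
  'tap' (len=3): no
  'big' (len=3): no
  'bat' (len=3): no
  'cot' (len=3): MATCH
  'rag' (len=3): no
  'tap' (len=3): no
Matching words: ['cot']
Total: 1

1


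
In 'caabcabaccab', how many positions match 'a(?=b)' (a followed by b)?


Lookahead 'a(?=b)' matches 'a' only when followed by 'b'.
String: 'caabcabaccab'
Checking each position where char is 'a':
  pos 1: 'a' -> no (next='a')
  pos 2: 'a' -> MATCH (next='b')
  pos 5: 'a' -> MATCH (next='b')
  pos 7: 'a' -> no (next='c')
  pos 10: 'a' -> MATCH (next='b')
Matching positions: [2, 5, 10]
Count: 3

3


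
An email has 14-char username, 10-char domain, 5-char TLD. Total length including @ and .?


An email address has format: username@domain.tld
Username length: 14
'@' character: 1
Domain length: 10
'.' character: 1
TLD length: 5
Total = 14 + 1 + 10 + 1 + 5 = 31

31


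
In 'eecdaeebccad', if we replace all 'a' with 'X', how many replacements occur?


re.sub('a', 'X', text) replaces every occurrence of 'a' with 'X'.
Text: 'eecdaeebccad'
Scanning for 'a':
  pos 4: 'a' -> replacement #1
  pos 10: 'a' -> replacement #2
Total replacements: 2

2


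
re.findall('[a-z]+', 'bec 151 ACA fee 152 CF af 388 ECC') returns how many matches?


Pattern '[a-z]+' finds one or more lowercase letters.
Text: 'bec 151 ACA fee 152 CF af 388 ECC'
Scanning for matches:
  Match 1: 'bec'
  Match 2: 'fee'
  Match 3: 'af'
Total matches: 3

3


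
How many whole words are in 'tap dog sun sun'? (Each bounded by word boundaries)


Word boundaries (\b) mark the start/end of each word.
Text: 'tap dog sun sun'
Splitting by whitespace:
  Word 1: 'tap'
  Word 2: 'dog'
  Word 3: 'sun'
  Word 4: 'sun'
Total whole words: 4

4


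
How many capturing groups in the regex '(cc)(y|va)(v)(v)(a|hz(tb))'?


To count capturing groups, count each '(' that starts a group.
Pattern: '(cc)(y|va)(v)(v)(a|hz(tb))'
Walking through the pattern:
  Position 0: '(' -> group #1
  Position 4: '(' -> group #2
  Position 10: '(' -> group #3
  Position 13: '(' -> group #4
  Position 16: '(' -> group #5
  Position 21: '(' -> group #6
Total capturing groups: 6

6


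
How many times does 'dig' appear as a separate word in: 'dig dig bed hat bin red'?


Scanning each word for exact match 'dig':
  Word 1: 'dig' -> MATCH
  Word 2: 'dig' -> MATCH
  Word 3: 'bed' -> no
  Word 4: 'hat' -> no
  Word 5: 'bin' -> no
  Word 6: 'red' -> no
Total matches: 2

2


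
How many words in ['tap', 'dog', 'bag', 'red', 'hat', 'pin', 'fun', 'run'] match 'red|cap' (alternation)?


Alternation 'red|cap' matches either 'red' or 'cap'.
Checking each word:
  'tap' -> no
  'dog' -> no
  'bag' -> no
  'red' -> MATCH
  'hat' -> no
  'pin' -> no
  'fun' -> no
  'run' -> no
Matches: ['red']
Count: 1

1


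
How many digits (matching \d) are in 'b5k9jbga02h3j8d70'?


\d matches any digit 0-9.
Scanning 'b5k9jbga02h3j8d70':
  pos 1: '5' -> DIGIT
  pos 3: '9' -> DIGIT
  pos 8: '0' -> DIGIT
  pos 9: '2' -> DIGIT
  pos 11: '3' -> DIGIT
  pos 13: '8' -> DIGIT
  pos 15: '7' -> DIGIT
  pos 16: '0' -> DIGIT
Digits found: ['5', '9', '0', '2', '3', '8', '7', '0']
Total: 8

8


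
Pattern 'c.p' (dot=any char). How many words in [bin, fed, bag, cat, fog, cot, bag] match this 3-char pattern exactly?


Pattern 'c.p' means: starts with 'c', any single char, ends with 'p'.
Checking each word (must be exactly 3 chars):
  'bin' (len=3): no
  'fed' (len=3): no
  'bag' (len=3): no
  'cat' (len=3): no
  'fog' (len=3): no
  'cot' (len=3): no
  'bag' (len=3): no
Matching words: []
Total: 0

0


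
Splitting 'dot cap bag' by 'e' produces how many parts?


Splitting by 'e' breaks the string at each occurrence of the separator.
Text: 'dot cap bag'
Parts after split:
  Part 1: 'dot cap bag'
Total parts: 1

1


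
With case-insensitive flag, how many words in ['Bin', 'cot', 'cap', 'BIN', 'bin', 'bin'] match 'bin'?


Case-insensitive matching: compare each word's lowercase form to 'bin'.
  'Bin' -> lower='bin' -> MATCH
  'cot' -> lower='cot' -> no
  'cap' -> lower='cap' -> no
  'BIN' -> lower='bin' -> MATCH
  'bin' -> lower='bin' -> MATCH
  'bin' -> lower='bin' -> MATCH
Matches: ['Bin', 'BIN', 'bin', 'bin']
Count: 4

4


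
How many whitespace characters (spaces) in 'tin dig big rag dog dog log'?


\s matches whitespace characters (spaces, tabs, etc.).
Text: 'tin dig big rag dog dog log'
This text has 7 words separated by spaces.
Number of spaces = number of words - 1 = 7 - 1 = 6

6


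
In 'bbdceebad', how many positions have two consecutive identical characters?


Looking for consecutive identical characters in 'bbdceebad':
  pos 0-1: 'b' vs 'b' -> MATCH ('bb')
  pos 1-2: 'b' vs 'd' -> different
  pos 2-3: 'd' vs 'c' -> different
  pos 3-4: 'c' vs 'e' -> different
  pos 4-5: 'e' vs 'e' -> MATCH ('ee')
  pos 5-6: 'e' vs 'b' -> different
  pos 6-7: 'b' vs 'a' -> different
  pos 7-8: 'a' vs 'd' -> different
Consecutive identical pairs: ['bb', 'ee']
Count: 2

2


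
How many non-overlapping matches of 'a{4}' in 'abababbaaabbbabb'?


Pattern 'a{4}' matches exactly 4 consecutive a's (greedy, non-overlapping).
String: 'abababbaaabbbabb'
Scanning for runs of a's:
  Run at pos 0: 'a' (length 1) -> 0 match(es)
  Run at pos 2: 'a' (length 1) -> 0 match(es)
  Run at pos 4: 'a' (length 1) -> 0 match(es)
  Run at pos 7: 'aaa' (length 3) -> 0 match(es)
  Run at pos 13: 'a' (length 1) -> 0 match(es)
Matches found: []
Total: 0

0


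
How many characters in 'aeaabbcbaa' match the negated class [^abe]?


Negated class [^abe] matches any char NOT in {a, b, e}
Scanning 'aeaabbcbaa':
  pos 0: 'a' -> no (excluded)
  pos 1: 'e' -> no (excluded)
  pos 2: 'a' -> no (excluded)
  pos 3: 'a' -> no (excluded)
  pos 4: 'b' -> no (excluded)
  pos 5: 'b' -> no (excluded)
  pos 6: 'c' -> MATCH
  pos 7: 'b' -> no (excluded)
  pos 8: 'a' -> no (excluded)
  pos 9: 'a' -> no (excluded)
Total matches: 1

1


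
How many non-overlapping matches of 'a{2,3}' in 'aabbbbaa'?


Pattern 'a{2,3}' matches between 2 and 3 consecutive a's (greedy).
String: 'aabbbbaa'
Finding runs of a's and applying greedy matching:
  Run at pos 0: 'aa' (length 2)
  Run at pos 6: 'aa' (length 2)
Matches: ['aa', 'aa']
Count: 2

2


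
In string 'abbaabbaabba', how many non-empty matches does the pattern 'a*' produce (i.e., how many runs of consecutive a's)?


Pattern 'a*' matches zero or more a's. We want non-empty runs of consecutive a's.
String: 'abbaabbaabba'
Walking through the string to find runs of a's:
  Run 1: positions 0-0 -> 'a'
  Run 2: positions 3-4 -> 'aa'
  Run 3: positions 7-8 -> 'aa'
  Run 4: positions 11-11 -> 'a'
Non-empty runs found: ['a', 'aa', 'aa', 'a']
Count: 4

4


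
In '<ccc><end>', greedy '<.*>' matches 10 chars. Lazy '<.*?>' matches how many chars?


Greedy '<.*>' tries to match as MUCH as possible.
Lazy '<.*?>' tries to match as LITTLE as possible.

String: '<ccc><end>'
Greedy '<.*>' starts at first '<' and extends to the LAST '>': '<ccc><end>' (10 chars)
Lazy '<.*?>' starts at first '<' and stops at the FIRST '>': '<ccc>' (5 chars)

5


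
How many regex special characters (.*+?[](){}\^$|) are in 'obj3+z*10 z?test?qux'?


Regex special characters are: . * + ? [ ] ( ) { } \ ^ $ |
Scanning 'obj3+z*10 z?test?qux':
  pos 4: '+' -> SPECIAL
  pos 6: '*' -> SPECIAL
  pos 11: '?' -> SPECIAL
  pos 16: '?' -> SPECIAL
Special chars found: ['+', '*', '?', '?']
Total: 4

4


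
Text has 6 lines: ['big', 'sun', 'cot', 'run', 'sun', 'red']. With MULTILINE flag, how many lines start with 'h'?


With MULTILINE flag, ^ matches the start of each line.
Lines: ['big', 'sun', 'cot', 'run', 'sun', 'red']
Checking which lines start with 'h':
  Line 1: 'big' -> no
  Line 2: 'sun' -> no
  Line 3: 'cot' -> no
  Line 4: 'run' -> no
  Line 5: 'sun' -> no
  Line 6: 'red' -> no
Matching lines: []
Count: 0

0


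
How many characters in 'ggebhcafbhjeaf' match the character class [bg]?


Character class [bg] matches any of: {b, g}
Scanning string 'ggebhcafbhjeaf' character by character:
  pos 0: 'g' -> MATCH
  pos 1: 'g' -> MATCH
  pos 2: 'e' -> no
  pos 3: 'b' -> MATCH
  pos 4: 'h' -> no
  pos 5: 'c' -> no
  pos 6: 'a' -> no
  pos 7: 'f' -> no
  pos 8: 'b' -> MATCH
  pos 9: 'h' -> no
  pos 10: 'j' -> no
  pos 11: 'e' -> no
  pos 12: 'a' -> no
  pos 13: 'f' -> no
Total matches: 4

4


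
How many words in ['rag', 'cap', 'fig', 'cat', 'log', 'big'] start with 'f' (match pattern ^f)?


Pattern ^f anchors to start of word. Check which words begin with 'f':
  'rag' -> no
  'cap' -> no
  'fig' -> MATCH (starts with 'f')
  'cat' -> no
  'log' -> no
  'big' -> no
Matching words: ['fig']
Count: 1

1


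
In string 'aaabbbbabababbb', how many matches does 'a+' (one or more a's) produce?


Pattern 'a+' matches one or more consecutive a's.
String: 'aaabbbbabababbb'
Scanning for runs of a:
  Match 1: 'aaa' (length 3)
  Match 2: 'a' (length 1)
  Match 3: 'a' (length 1)
  Match 4: 'a' (length 1)
Total matches: 4

4


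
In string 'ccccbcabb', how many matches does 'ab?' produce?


Pattern 'ab?' matches 'a' optionally followed by 'b'.
String: 'ccccbcabb'
Scanning left to right for 'a' then checking next char:
  Match 1: 'ab' (a followed by b)
Total matches: 1

1


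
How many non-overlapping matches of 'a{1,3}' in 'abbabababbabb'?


Pattern 'a{1,3}' matches between 1 and 3 consecutive a's (greedy).
String: 'abbabababbabb'
Finding runs of a's and applying greedy matching:
  Run at pos 0: 'a' (length 1)
  Run at pos 3: 'a' (length 1)
  Run at pos 5: 'a' (length 1)
  Run at pos 7: 'a' (length 1)
  Run at pos 10: 'a' (length 1)
Matches: ['a', 'a', 'a', 'a', 'a']
Count: 5

5


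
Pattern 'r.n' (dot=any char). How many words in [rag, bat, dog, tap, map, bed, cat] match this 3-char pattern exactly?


Pattern 'r.n' means: starts with 'r', any single char, ends with 'n'.
Checking each word (must be exactly 3 chars):
  'rag' (len=3): no
  'bat' (len=3): no
  'dog' (len=3): no
  'tap' (len=3): no
  'map' (len=3): no
  'bed' (len=3): no
  'cat' (len=3): no
Matching words: []
Total: 0

0


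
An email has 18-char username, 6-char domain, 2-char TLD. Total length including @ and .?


An email address has format: username@domain.tld
Username length: 18
'@' character: 1
Domain length: 6
'.' character: 1
TLD length: 2
Total = 18 + 1 + 6 + 1 + 2 = 28

28


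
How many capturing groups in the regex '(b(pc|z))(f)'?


To count capturing groups, count each '(' that starts a group.
Pattern: '(b(pc|z))(f)'
Walking through the pattern:
  Position 0: '(' -> group #1
  Position 2: '(' -> group #2
  Position 9: '(' -> group #3
Total capturing groups: 3

3


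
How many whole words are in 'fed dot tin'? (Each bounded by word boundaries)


Word boundaries (\b) mark the start/end of each word.
Text: 'fed dot tin'
Splitting by whitespace:
  Word 1: 'fed'
  Word 2: 'dot'
  Word 3: 'tin'
Total whole words: 3

3


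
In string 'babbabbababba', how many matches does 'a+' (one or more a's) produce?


Pattern 'a+' matches one or more consecutive a's.
String: 'babbabbababba'
Scanning for runs of a:
  Match 1: 'a' (length 1)
  Match 2: 'a' (length 1)
  Match 3: 'a' (length 1)
  Match 4: 'a' (length 1)
  Match 5: 'a' (length 1)
Total matches: 5

5


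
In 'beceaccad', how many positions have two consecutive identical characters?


Looking for consecutive identical characters in 'beceaccad':
  pos 0-1: 'b' vs 'e' -> different
  pos 1-2: 'e' vs 'c' -> different
  pos 2-3: 'c' vs 'e' -> different
  pos 3-4: 'e' vs 'a' -> different
  pos 4-5: 'a' vs 'c' -> different
  pos 5-6: 'c' vs 'c' -> MATCH ('cc')
  pos 6-7: 'c' vs 'a' -> different
  pos 7-8: 'a' vs 'd' -> different
Consecutive identical pairs: ['cc']
Count: 1

1


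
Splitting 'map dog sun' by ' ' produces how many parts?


Splitting by ' ' breaks the string at each occurrence of the separator.
Text: 'map dog sun'
Parts after split:
  Part 1: 'map'
  Part 2: 'dog'
  Part 3: 'sun'
Total parts: 3

3


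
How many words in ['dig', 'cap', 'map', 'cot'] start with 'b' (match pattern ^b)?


Pattern ^b anchors to start of word. Check which words begin with 'b':
  'dig' -> no
  'cap' -> no
  'map' -> no
  'cot' -> no
Matching words: []
Count: 0

0


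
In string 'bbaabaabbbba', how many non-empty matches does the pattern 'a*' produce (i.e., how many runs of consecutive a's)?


Pattern 'a*' matches zero or more a's. We want non-empty runs of consecutive a's.
String: 'bbaabaabbbba'
Walking through the string to find runs of a's:
  Run 1: positions 2-3 -> 'aa'
  Run 2: positions 5-6 -> 'aa'
  Run 3: positions 11-11 -> 'a'
Non-empty runs found: ['aa', 'aa', 'a']
Count: 3

3


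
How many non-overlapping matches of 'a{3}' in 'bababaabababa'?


Pattern 'a{3}' matches exactly 3 consecutive a's (greedy, non-overlapping).
String: 'bababaabababa'
Scanning for runs of a's:
  Run at pos 1: 'a' (length 1) -> 0 match(es)
  Run at pos 3: 'a' (length 1) -> 0 match(es)
  Run at pos 5: 'aa' (length 2) -> 0 match(es)
  Run at pos 8: 'a' (length 1) -> 0 match(es)
  Run at pos 10: 'a' (length 1) -> 0 match(es)
  Run at pos 12: 'a' (length 1) -> 0 match(es)
Matches found: []
Total: 0

0


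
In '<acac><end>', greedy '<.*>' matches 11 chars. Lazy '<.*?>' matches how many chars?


Greedy '<.*>' tries to match as MUCH as possible.
Lazy '<.*?>' tries to match as LITTLE as possible.

String: '<acac><end>'
Greedy '<.*>' starts at first '<' and extends to the LAST '>': '<acac><end>' (11 chars)
Lazy '<.*?>' starts at first '<' and stops at the FIRST '>': '<acac>' (6 chars)

6


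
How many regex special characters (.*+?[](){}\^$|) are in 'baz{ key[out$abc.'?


Regex special characters are: . * + ? [ ] ( ) { } \ ^ $ |
Scanning 'baz{ key[out$abc.':
  pos 3: '{' -> SPECIAL
  pos 8: '[' -> SPECIAL
  pos 12: '$' -> SPECIAL
  pos 16: '.' -> SPECIAL
Special chars found: ['{', '[', '$', '.']
Total: 4

4


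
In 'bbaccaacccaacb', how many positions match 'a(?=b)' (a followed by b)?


Lookahead 'a(?=b)' matches 'a' only when followed by 'b'.
String: 'bbaccaacccaacb'
Checking each position where char is 'a':
  pos 2: 'a' -> no (next='c')
  pos 5: 'a' -> no (next='a')
  pos 6: 'a' -> no (next='c')
  pos 10: 'a' -> no (next='a')
  pos 11: 'a' -> no (next='c')
Matching positions: []
Count: 0

0


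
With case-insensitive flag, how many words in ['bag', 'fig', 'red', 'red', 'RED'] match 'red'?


Case-insensitive matching: compare each word's lowercase form to 'red'.
  'bag' -> lower='bag' -> no
  'fig' -> lower='fig' -> no
  'red' -> lower='red' -> MATCH
  'red' -> lower='red' -> MATCH
  'RED' -> lower='red' -> MATCH
Matches: ['red', 'red', 'RED']
Count: 3

3


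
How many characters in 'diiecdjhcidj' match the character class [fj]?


Character class [fj] matches any of: {f, j}
Scanning string 'diiecdjhcidj' character by character:
  pos 0: 'd' -> no
  pos 1: 'i' -> no
  pos 2: 'i' -> no
  pos 3: 'e' -> no
  pos 4: 'c' -> no
  pos 5: 'd' -> no
  pos 6: 'j' -> MATCH
  pos 7: 'h' -> no
  pos 8: 'c' -> no
  pos 9: 'i' -> no
  pos 10: 'd' -> no
  pos 11: 'j' -> MATCH
Total matches: 2

2


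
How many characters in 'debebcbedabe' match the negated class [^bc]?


Negated class [^bc] matches any char NOT in {b, c}
Scanning 'debebcbedabe':
  pos 0: 'd' -> MATCH
  pos 1: 'e' -> MATCH
  pos 2: 'b' -> no (excluded)
  pos 3: 'e' -> MATCH
  pos 4: 'b' -> no (excluded)
  pos 5: 'c' -> no (excluded)
  pos 6: 'b' -> no (excluded)
  pos 7: 'e' -> MATCH
  pos 8: 'd' -> MATCH
  pos 9: 'a' -> MATCH
  pos 10: 'b' -> no (excluded)
  pos 11: 'e' -> MATCH
Total matches: 7

7


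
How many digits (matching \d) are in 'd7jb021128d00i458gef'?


\d matches any digit 0-9.
Scanning 'd7jb021128d00i458gef':
  pos 1: '7' -> DIGIT
  pos 4: '0' -> DIGIT
  pos 5: '2' -> DIGIT
  pos 6: '1' -> DIGIT
  pos 7: '1' -> DIGIT
  pos 8: '2' -> DIGIT
  pos 9: '8' -> DIGIT
  pos 11: '0' -> DIGIT
  pos 12: '0' -> DIGIT
  pos 14: '4' -> DIGIT
  pos 15: '5' -> DIGIT
  pos 16: '8' -> DIGIT
Digits found: ['7', '0', '2', '1', '1', '2', '8', '0', '0', '4', '5', '8']
Total: 12

12


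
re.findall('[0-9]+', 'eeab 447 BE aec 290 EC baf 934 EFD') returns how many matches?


Pattern '[0-9]+' finds one or more digits.
Text: 'eeab 447 BE aec 290 EC baf 934 EFD'
Scanning for matches:
  Match 1: '447'
  Match 2: '290'
  Match 3: '934'
Total matches: 3

3


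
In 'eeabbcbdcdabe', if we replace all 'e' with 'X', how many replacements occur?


re.sub('e', 'X', text) replaces every occurrence of 'e' with 'X'.
Text: 'eeabbcbdcdabe'
Scanning for 'e':
  pos 0: 'e' -> replacement #1
  pos 1: 'e' -> replacement #2
  pos 12: 'e' -> replacement #3
Total replacements: 3

3


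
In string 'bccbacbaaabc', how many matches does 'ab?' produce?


Pattern 'ab?' matches 'a' optionally followed by 'b'.
String: 'bccbacbaaabc'
Scanning left to right for 'a' then checking next char:
  Match 1: 'a' (a not followed by b)
  Match 2: 'a' (a not followed by b)
  Match 3: 'a' (a not followed by b)
  Match 4: 'ab' (a followed by b)
Total matches: 4

4


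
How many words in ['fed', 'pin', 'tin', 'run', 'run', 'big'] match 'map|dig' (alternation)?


Alternation 'map|dig' matches either 'map' or 'dig'.
Checking each word:
  'fed' -> no
  'pin' -> no
  'tin' -> no
  'run' -> no
  'run' -> no
  'big' -> no
Matches: []
Count: 0

0


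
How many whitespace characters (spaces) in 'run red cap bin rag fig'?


\s matches whitespace characters (spaces, tabs, etc.).
Text: 'run red cap bin rag fig'
This text has 6 words separated by spaces.
Number of spaces = number of words - 1 = 6 - 1 = 5

5


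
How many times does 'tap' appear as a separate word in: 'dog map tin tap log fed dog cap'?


Scanning each word for exact match 'tap':
  Word 1: 'dog' -> no
  Word 2: 'map' -> no
  Word 3: 'tin' -> no
  Word 4: 'tap' -> MATCH
  Word 5: 'log' -> no
  Word 6: 'fed' -> no
  Word 7: 'dog' -> no
  Word 8: 'cap' -> no
Total matches: 1

1


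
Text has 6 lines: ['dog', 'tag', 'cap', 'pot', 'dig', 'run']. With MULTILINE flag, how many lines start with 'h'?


With MULTILINE flag, ^ matches the start of each line.
Lines: ['dog', 'tag', 'cap', 'pot', 'dig', 'run']
Checking which lines start with 'h':
  Line 1: 'dog' -> no
  Line 2: 'tag' -> no
  Line 3: 'cap' -> no
  Line 4: 'pot' -> no
  Line 5: 'dig' -> no
  Line 6: 'run' -> no
Matching lines: []
Count: 0

0


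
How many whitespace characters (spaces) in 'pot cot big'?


\s matches whitespace characters (spaces, tabs, etc.).
Text: 'pot cot big'
This text has 3 words separated by spaces.
Number of spaces = number of words - 1 = 3 - 1 = 2

2


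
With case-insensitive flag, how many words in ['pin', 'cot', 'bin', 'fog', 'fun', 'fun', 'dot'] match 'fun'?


Case-insensitive matching: compare each word's lowercase form to 'fun'.
  'pin' -> lower='pin' -> no
  'cot' -> lower='cot' -> no
  'bin' -> lower='bin' -> no
  'fog' -> lower='fog' -> no
  'fun' -> lower='fun' -> MATCH
  'fun' -> lower='fun' -> MATCH
  'dot' -> lower='dot' -> no
Matches: ['fun', 'fun']
Count: 2

2


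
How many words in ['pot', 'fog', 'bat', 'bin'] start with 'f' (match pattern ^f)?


Pattern ^f anchors to start of word. Check which words begin with 'f':
  'pot' -> no
  'fog' -> MATCH (starts with 'f')
  'bat' -> no
  'bin' -> no
Matching words: ['fog']
Count: 1

1


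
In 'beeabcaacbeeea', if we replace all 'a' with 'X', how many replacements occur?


re.sub('a', 'X', text) replaces every occurrence of 'a' with 'X'.
Text: 'beeabcaacbeeea'
Scanning for 'a':
  pos 3: 'a' -> replacement #1
  pos 6: 'a' -> replacement #2
  pos 7: 'a' -> replacement #3
  pos 13: 'a' -> replacement #4
Total replacements: 4

4


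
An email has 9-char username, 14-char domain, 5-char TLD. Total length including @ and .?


An email address has format: username@domain.tld
Username length: 9
'@' character: 1
Domain length: 14
'.' character: 1
TLD length: 5
Total = 9 + 1 + 14 + 1 + 5 = 30

30


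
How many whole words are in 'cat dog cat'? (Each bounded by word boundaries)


Word boundaries (\b) mark the start/end of each word.
Text: 'cat dog cat'
Splitting by whitespace:
  Word 1: 'cat'
  Word 2: 'dog'
  Word 3: 'cat'
Total whole words: 3

3


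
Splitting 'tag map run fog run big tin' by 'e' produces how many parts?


Splitting by 'e' breaks the string at each occurrence of the separator.
Text: 'tag map run fog run big tin'
Parts after split:
  Part 1: 'tag map run fog run big tin'
Total parts: 1

1


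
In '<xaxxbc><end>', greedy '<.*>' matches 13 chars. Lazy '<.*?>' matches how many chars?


Greedy '<.*>' tries to match as MUCH as possible.
Lazy '<.*?>' tries to match as LITTLE as possible.

String: '<xaxxbc><end>'
Greedy '<.*>' starts at first '<' and extends to the LAST '>': '<xaxxbc><end>' (13 chars)
Lazy '<.*?>' starts at first '<' and stops at the FIRST '>': '<xaxxbc>' (8 chars)

8


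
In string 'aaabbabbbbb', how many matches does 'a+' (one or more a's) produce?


Pattern 'a+' matches one or more consecutive a's.
String: 'aaabbabbbbb'
Scanning for runs of a:
  Match 1: 'aaa' (length 3)
  Match 2: 'a' (length 1)
Total matches: 2

2


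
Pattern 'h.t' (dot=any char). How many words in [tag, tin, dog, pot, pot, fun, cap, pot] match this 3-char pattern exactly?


Pattern 'h.t' means: starts with 'h', any single char, ends with 't'.
Checking each word (must be exactly 3 chars):
  'tag' (len=3): no
  'tin' (len=3): no
  'dog' (len=3): no
  'pot' (len=3): no
  'pot' (len=3): no
  'fun' (len=3): no
  'cap' (len=3): no
  'pot' (len=3): no
Matching words: []
Total: 0

0


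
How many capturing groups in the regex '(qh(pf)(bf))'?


To count capturing groups, count each '(' that starts a group.
Pattern: '(qh(pf)(bf))'
Walking through the pattern:
  Position 0: '(' -> group #1
  Position 3: '(' -> group #2
  Position 7: '(' -> group #3
Total capturing groups: 3

3


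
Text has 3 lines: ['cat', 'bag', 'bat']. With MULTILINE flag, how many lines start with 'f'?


With MULTILINE flag, ^ matches the start of each line.
Lines: ['cat', 'bag', 'bat']
Checking which lines start with 'f':
  Line 1: 'cat' -> no
  Line 2: 'bag' -> no
  Line 3: 'bat' -> no
Matching lines: []
Count: 0

0


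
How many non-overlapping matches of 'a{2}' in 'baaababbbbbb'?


Pattern 'a{2}' matches exactly 2 consecutive a's (greedy, non-overlapping).
String: 'baaababbbbbb'
Scanning for runs of a's:
  Run at pos 1: 'aaa' (length 3) -> 1 match(es)
  Run at pos 5: 'a' (length 1) -> 0 match(es)
Matches found: ['aa']
Total: 1

1


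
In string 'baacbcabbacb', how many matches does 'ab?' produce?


Pattern 'ab?' matches 'a' optionally followed by 'b'.
String: 'baacbcabbacb'
Scanning left to right for 'a' then checking next char:
  Match 1: 'a' (a not followed by b)
  Match 2: 'a' (a not followed by b)
  Match 3: 'ab' (a followed by b)
  Match 4: 'a' (a not followed by b)
Total matches: 4

4
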